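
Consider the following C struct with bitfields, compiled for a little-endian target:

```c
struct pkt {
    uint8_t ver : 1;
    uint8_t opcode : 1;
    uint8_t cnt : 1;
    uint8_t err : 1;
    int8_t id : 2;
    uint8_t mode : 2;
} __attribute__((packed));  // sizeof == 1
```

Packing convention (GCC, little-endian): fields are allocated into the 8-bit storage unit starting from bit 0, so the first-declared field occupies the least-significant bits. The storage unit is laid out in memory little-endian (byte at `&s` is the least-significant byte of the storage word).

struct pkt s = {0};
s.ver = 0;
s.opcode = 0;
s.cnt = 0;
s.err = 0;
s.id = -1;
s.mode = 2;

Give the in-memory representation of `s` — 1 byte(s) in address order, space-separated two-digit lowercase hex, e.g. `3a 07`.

b0

ver:1 = 0 → 0x0 << 0 → word 0x00
opcode:1 = 0 → 0x0 << 1 → word 0x00
cnt:1 = 0 → 0x0 << 2 → word 0x00
err:1 = 0 → 0x0 << 3 → word 0x00
id:2 = -1 → 0x3 << 4 → word 0x30
mode:2 = 2 → 0x2 << 6 → word 0xb0
word = 0xb0 → little-endian bytes:
  [0]=0xb0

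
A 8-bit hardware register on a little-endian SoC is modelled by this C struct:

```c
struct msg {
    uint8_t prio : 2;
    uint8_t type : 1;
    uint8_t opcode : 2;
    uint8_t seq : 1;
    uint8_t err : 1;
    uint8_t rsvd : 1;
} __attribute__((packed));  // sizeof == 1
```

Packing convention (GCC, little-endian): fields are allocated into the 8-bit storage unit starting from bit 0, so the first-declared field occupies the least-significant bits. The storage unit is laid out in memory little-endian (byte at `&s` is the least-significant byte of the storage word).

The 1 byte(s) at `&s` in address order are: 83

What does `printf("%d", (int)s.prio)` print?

[0]=0x83 (little-endian) → word 0x83
prio:2 @ bit 0 → (0x83>>0)&0x3 = 0x3  ←
type:1 @ bit 2 → (0x83>>2)&0x1 = 0x0
opcode:2 @ bit 3 → (0x83>>3)&0x3 = 0x0
seq:1 @ bit 5 → (0x83>>5)&0x1 = 0x0
err:1 @ bit 6 → (0x83>>6)&0x1 = 0x0
rsvd:1 @ bit 7 → (0x83>>7)&0x1 = 0x1

3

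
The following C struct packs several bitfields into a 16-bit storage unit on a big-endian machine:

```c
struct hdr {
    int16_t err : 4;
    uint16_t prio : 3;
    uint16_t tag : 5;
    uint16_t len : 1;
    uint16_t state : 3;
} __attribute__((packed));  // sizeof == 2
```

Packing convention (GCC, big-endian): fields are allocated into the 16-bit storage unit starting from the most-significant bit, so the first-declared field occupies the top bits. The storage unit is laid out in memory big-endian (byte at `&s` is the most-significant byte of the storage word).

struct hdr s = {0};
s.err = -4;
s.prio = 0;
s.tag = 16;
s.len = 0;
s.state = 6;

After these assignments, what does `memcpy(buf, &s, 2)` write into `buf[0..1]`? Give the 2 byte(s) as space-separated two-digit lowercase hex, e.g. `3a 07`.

c1 06

err:4 = -4 → 0xc << 12 → word 0xc000
prio:3 = 0 → 0x0 << 9 → word 0xc000
tag:5 = 16 → 0x10 << 4 → word 0xc100
len:1 = 0 → 0x0 << 3 → word 0xc100
state:3 = 6 → 0x6 << 0 → word 0xc106
word = 0xc106 → big-endian bytes:
  [0]=0xc1  [1]=0x06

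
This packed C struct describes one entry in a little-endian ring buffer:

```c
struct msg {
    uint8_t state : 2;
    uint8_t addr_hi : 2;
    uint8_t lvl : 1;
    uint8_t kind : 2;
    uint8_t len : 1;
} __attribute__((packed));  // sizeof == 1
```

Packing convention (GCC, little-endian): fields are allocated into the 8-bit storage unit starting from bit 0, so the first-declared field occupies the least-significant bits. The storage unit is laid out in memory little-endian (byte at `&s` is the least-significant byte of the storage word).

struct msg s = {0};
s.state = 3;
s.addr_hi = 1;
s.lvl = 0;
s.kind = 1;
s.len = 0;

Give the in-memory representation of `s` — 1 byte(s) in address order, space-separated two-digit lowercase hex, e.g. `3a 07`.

state (2b) val=3 bits=0x3 at bit 0: 0x03
addr_hi (2b) val=1 bits=0x1 at bit 2: 0x07
lvl (1b) val=0 bits=0x0 at bit 4: 0x07
kind (2b) val=1 bits=0x1 at bit 5: 0x27
len (1b) val=0 bits=0x0 at bit 7: 0x27
word = 0x27 → little-endian bytes:
  [0]=0x27

27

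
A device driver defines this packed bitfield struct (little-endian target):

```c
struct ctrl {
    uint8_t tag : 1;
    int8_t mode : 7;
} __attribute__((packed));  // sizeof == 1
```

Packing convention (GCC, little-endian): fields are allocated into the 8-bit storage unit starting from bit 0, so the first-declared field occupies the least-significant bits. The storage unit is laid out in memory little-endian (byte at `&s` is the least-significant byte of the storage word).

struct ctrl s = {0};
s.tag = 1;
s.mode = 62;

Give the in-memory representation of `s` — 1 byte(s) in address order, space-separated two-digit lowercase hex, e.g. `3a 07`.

7d

tag:1 = 1 → 0x1 << 0 → word 0x01
mode:7 = 62 → 0x3e << 1 → word 0x7d
word = 0x7d → little-endian bytes:
  [0]=0x7d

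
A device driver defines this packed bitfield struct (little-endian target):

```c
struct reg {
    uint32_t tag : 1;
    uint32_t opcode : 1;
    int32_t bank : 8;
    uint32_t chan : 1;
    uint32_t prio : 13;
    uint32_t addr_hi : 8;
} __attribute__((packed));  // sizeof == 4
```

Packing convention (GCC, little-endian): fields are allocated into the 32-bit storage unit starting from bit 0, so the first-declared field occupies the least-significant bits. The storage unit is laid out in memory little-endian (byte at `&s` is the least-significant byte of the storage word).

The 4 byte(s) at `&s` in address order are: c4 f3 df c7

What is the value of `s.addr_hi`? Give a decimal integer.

199

[0]=0xc4 [1]=0xf3 [2]=0xdf [3]=0xc7 (little-endian) → word 0xc7dff3c4
tag:1 @ bit 0 → (0xc7dff3c4>>0)&0x1 = 0x0
opcode:1 @ bit 1 → (0xc7dff3c4>>1)&0x1 = 0x0
bank:8 @ bit 2 → (0xc7dff3c4>>2)&0xff = 0xf1
chan:1 @ bit 10 → (0xc7dff3c4>>10)&0x1 = 0x0
prio:13 @ bit 11 → (0xc7dff3c4>>11)&0x1fff = 0x1bfe
addr_hi:8 @ bit 24 → (0xc7dff3c4>>24)&0xff = 0xc7  ←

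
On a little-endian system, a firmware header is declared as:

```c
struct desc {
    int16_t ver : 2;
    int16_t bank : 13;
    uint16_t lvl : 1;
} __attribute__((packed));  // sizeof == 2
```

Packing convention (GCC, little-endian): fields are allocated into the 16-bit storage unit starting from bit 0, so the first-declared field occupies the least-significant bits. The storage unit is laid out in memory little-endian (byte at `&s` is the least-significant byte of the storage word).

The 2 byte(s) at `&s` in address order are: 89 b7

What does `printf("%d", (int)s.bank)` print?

[0]=0x89 [1]=0xb7 (little-endian) → word 0xb789
ver:2 @ bit 0 → (0xb789>>0)&0x3 = 0x1
bank:13 @ bit 2 → (0xb789>>2)&0x1fff = 0xde2  ←
lvl:1 @ bit 15 → (0xb789>>15)&0x1 = 0x1
bank signed 13b, MSB=0: value = 3554

3554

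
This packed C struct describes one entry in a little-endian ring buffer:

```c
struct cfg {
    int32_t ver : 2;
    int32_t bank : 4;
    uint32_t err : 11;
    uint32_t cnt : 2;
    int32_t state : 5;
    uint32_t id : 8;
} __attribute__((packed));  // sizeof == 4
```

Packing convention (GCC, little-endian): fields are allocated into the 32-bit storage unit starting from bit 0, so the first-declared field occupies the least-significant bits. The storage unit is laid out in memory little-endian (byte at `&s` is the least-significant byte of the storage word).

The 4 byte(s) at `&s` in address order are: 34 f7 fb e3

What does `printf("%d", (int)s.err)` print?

[0]=0x34 [1]=0xf7 [2]=0xfb [3]=0xe3 (little-endian) → word 0xe3fbf734
ver:2 @ bit 0 → (0xe3fbf734>>0)&0x3 = 0x0
bank:4 @ bit 2 → (0xe3fbf734>>2)&0xf = 0xd
err:11 @ bit 6 → (0xe3fbf734>>6)&0x7ff = 0x7dc  ←
cnt:2 @ bit 17 → (0xe3fbf734>>17)&0x3 = 0x1
state:5 @ bit 19 → (0xe3fbf734>>19)&0x1f = 0x1f
id:8 @ bit 24 → (0xe3fbf734>>24)&0xff = 0xe3

2012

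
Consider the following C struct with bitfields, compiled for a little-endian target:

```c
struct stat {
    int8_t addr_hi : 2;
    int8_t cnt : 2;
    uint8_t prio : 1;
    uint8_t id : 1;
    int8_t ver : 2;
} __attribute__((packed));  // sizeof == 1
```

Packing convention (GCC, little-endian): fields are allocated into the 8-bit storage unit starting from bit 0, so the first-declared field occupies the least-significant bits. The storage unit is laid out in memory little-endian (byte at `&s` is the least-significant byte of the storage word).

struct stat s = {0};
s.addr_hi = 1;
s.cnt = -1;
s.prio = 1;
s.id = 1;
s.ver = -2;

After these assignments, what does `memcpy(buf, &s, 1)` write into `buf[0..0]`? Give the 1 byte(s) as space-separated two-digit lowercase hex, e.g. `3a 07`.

bd

addr_hi:2 = 1 → 0x1 << 0 → word 0x01
cnt:2 = -1 → 0x3 << 2 → word 0x0d
prio:1 = 1 → 0x1 << 4 → word 0x1d
id:1 = 1 → 0x1 << 5 → word 0x3d
ver:2 = -2 → 0x2 << 6 → word 0xbd
word = 0xbd → little-endian bytes:
  [0]=0xbd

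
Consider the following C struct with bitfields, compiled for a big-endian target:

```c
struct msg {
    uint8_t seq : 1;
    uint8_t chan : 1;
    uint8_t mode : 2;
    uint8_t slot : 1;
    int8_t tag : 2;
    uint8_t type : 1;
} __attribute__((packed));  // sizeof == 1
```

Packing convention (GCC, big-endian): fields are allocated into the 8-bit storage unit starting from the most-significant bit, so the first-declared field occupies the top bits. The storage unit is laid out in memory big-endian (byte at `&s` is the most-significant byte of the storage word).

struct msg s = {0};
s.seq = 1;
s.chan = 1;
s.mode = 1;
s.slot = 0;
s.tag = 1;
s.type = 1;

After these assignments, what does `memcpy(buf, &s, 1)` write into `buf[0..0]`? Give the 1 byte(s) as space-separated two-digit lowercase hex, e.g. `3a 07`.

[7+:1] seq=1 & 0x1 = 0x1; word=0x80
[6+:1] chan=1 & 0x1 = 0x1; word=0xc0
[4+:2] mode=1 & 0x3 = 0x1; word=0xd0
[3+:1] slot=0 & 0x1 = 0x0; word=0xd0
[1+:2] tag=1 & 0x3 = 0x1; word=0xd2
[0+:1] type=1 & 0x1 = 0x1; word=0xd3
word = 0xd3 → big-endian bytes:
  [0]=0xd3

d3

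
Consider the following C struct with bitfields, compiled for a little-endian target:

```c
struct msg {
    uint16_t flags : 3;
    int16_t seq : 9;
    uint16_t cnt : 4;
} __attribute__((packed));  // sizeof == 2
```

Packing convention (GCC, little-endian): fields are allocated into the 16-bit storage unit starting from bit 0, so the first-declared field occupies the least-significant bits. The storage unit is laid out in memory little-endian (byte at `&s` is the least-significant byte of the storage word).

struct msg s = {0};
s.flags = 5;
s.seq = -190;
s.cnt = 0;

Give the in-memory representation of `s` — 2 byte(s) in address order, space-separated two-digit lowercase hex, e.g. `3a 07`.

15 0a

[0+:3] flags=5 & 0x7 = 0x5; word=0x0005
[3+:9] seq=-190 & 0x1ff = 0x142; word=0x0a15
[12+:4] cnt=0 & 0xf = 0x0; word=0x0a15
word = 0x0a15 → little-endian bytes:
  [0]=0x15  [1]=0x0a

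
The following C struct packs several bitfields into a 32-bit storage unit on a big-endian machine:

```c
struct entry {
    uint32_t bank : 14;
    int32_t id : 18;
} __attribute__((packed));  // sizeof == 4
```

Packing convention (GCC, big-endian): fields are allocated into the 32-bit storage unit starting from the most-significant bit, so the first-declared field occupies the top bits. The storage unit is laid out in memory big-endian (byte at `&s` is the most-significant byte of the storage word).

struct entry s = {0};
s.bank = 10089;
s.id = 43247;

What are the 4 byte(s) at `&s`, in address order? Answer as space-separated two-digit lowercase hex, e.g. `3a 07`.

9d a4 a8 ef

[18+:14] bank=10089 & 0x3fff = 0x2769; word=0x9da40000
[0+:18] id=43247 & 0x3ffff = 0xa8ef; word=0x9da4a8ef
word = 0x9da4a8ef → big-endian bytes:
  [0]=0x9d  [1]=0xa4  [2]=0xa8  [3]=0xef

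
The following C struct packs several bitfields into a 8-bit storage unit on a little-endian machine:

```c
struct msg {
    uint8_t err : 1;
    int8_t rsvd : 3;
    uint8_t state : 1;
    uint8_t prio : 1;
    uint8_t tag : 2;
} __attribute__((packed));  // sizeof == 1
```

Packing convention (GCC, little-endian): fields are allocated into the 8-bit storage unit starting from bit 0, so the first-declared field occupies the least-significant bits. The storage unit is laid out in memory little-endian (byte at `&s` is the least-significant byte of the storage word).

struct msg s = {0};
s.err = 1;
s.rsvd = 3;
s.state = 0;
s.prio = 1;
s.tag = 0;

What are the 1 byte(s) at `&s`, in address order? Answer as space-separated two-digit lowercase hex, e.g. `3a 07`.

27

[0+:1] err=1 & 0x1 = 0x1; word=0x01
[1+:3] rsvd=3 & 0x7 = 0x3; word=0x07
[4+:1] state=0 & 0x1 = 0x0; word=0x07
[5+:1] prio=1 & 0x1 = 0x1; word=0x27
[6+:2] tag=0 & 0x3 = 0x0; word=0x27
word = 0x27 → little-endian bytes:
  [0]=0x27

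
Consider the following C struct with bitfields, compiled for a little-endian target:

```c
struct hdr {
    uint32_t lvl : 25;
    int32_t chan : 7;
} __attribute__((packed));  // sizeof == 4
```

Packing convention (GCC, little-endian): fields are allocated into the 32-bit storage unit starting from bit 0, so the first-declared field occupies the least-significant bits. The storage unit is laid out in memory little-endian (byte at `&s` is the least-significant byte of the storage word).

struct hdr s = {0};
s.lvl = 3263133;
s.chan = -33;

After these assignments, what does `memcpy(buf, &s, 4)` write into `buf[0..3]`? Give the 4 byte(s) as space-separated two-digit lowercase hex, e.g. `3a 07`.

[0+:25] lvl=3263133 & 0x1ffffff = 0x31ca9d; word=0x0031ca9d
[25+:7] chan=-33 & 0x7f = 0x5f; word=0xbe31ca9d
word = 0xbe31ca9d → little-endian bytes:
  [0]=0x9d  [1]=0xca  [2]=0x31  [3]=0xbe

9d ca 31 be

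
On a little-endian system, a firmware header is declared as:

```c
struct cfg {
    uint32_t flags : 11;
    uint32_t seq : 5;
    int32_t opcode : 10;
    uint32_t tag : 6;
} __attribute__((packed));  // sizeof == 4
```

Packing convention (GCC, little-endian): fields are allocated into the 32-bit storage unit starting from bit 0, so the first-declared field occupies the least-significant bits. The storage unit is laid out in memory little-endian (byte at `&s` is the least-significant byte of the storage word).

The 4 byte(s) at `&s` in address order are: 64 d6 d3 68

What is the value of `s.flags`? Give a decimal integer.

[0]=0x64 [1]=0xd6 [2]=0xd3 [3]=0x68 (little-endian) → word 0x68d3d664
flags:11 @ bit 0 → (0x68d3d664>>0)&0x7ff = 0x664  ←
seq:5 @ bit 11 → (0x68d3d664>>11)&0x1f = 0x1a
opcode:10 @ bit 16 → (0x68d3d664>>16)&0x3ff = 0xd3
tag:6 @ bit 26 → (0x68d3d664>>26)&0x3f = 0x1a

1636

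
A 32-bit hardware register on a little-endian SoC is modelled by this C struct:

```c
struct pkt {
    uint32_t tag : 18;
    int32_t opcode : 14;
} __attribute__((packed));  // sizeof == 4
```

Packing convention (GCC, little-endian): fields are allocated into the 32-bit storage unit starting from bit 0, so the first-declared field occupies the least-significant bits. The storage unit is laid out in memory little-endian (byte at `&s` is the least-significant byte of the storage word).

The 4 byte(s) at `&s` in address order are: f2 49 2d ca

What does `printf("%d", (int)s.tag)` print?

[0]=0xf2 [1]=0x49 [2]=0x2d [3]=0xca (little-endian) → word 0xca2d49f2
tag [0+:18] = (word>>0) & 0x3ffff = 84466  ←
opcode [18+:14] = (word>>18) & 0x3fff = 12939

84466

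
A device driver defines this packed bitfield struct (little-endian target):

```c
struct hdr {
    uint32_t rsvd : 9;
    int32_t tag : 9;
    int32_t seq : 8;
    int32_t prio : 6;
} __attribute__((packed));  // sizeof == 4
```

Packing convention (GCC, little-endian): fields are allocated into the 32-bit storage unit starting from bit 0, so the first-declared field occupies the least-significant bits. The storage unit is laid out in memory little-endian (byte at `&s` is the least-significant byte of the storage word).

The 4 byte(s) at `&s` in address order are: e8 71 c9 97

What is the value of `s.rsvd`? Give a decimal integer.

488

[0]=0xe8 [1]=0x71 [2]=0xc9 [3]=0x97 (little-endian) → word 0x97c971e8
rsvd [0+:9] = (word>>0) & 0x1ff = 488  ←
tag [9+:9] = (word>>9) & 0x1ff = 184
seq [18+:8] = (word>>18) & 0xff = 242
prio [26+:6] = (word>>26) & 0x3f = 37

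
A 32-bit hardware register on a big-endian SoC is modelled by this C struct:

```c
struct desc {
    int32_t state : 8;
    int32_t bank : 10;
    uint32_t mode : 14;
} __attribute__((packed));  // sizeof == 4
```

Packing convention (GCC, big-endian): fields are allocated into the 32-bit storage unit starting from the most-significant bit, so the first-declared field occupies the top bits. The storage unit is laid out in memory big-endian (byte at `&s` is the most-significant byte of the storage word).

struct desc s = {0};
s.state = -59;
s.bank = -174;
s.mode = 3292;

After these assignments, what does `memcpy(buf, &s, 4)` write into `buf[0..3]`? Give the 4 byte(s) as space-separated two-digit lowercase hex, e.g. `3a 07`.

c5 d4 8c dc

state:8 = -59 → 0xc5 << 24 → word 0xc5000000
bank:10 = -174 → 0x352 << 14 → word 0xc5d48000
mode:14 = 3292 → 0xcdc << 0 → word 0xc5d48cdc
word = 0xc5d48cdc → big-endian bytes:
  [0]=0xc5  [1]=0xd4  [2]=0x8c  [3]=0xdc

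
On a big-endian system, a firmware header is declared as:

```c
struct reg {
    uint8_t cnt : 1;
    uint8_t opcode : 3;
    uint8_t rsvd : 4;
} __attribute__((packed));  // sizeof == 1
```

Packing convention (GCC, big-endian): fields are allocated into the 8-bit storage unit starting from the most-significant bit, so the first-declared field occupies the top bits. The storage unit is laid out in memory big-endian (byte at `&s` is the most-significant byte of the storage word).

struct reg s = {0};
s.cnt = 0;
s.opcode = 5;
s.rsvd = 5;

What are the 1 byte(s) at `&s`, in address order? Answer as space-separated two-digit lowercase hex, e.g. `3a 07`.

[7+:1] cnt=0 & 0x1 = 0x0; word=0x00
[4+:3] opcode=5 & 0x7 = 0x5; word=0x50
[0+:4] rsvd=5 & 0xf = 0x5; word=0x55
word = 0x55 → big-endian bytes:
  [0]=0x55

55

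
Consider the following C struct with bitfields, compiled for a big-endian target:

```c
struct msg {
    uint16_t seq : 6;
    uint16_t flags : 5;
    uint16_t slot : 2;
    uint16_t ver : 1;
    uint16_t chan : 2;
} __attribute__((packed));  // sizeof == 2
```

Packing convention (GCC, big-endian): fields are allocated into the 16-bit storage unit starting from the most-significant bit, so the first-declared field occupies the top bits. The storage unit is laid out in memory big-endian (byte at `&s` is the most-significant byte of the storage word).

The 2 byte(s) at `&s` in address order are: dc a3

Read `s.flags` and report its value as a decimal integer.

[0]=0xdc [1]=0xa3 (big-endian) → word 0xdca3
seq [10+:6] = (word>>10) & 0x3f = 55
flags [5+:5] = (word>>5) & 0x1f = 5  ←
slot [3+:2] = (word>>3) & 0x3 = 0
ver [2+:1] = (word>>2) & 0x1 = 0
chan [0+:2] = (word>>0) & 0x3 = 3

5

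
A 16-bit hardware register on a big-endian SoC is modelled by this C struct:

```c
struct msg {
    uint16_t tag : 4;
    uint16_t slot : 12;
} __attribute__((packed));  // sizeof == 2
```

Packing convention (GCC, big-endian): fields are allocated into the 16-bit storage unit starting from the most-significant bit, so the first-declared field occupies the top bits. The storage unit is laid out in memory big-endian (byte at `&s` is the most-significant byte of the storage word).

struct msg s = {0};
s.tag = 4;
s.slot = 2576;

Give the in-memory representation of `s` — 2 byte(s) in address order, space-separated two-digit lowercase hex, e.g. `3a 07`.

4a 10

tag:4 = 4 → 0x4 << 12 → word 0x4000
slot:12 = 2576 → 0xa10 << 0 → word 0x4a10
word = 0x4a10 → big-endian bytes:
  [0]=0x4a  [1]=0x10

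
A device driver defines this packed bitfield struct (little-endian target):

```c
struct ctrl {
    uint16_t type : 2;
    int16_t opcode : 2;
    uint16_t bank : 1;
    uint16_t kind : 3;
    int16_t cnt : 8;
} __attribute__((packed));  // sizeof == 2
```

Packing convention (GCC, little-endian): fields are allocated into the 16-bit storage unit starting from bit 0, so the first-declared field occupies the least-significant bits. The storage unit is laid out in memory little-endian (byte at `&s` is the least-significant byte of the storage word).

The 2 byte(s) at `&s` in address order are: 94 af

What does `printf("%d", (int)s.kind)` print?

[0]=0x94 [1]=0xaf (little-endian) → word 0xaf94
type [0+:2] = (word>>0) & 0x3 = 0
opcode [2+:2] = (word>>2) & 0x3 = 1
bank [4+:1] = (word>>4) & 0x1 = 1
kind [5+:3] = (word>>5) & 0x7 = 4  ←
cnt [8+:8] = (word>>8) & 0xff = 175

4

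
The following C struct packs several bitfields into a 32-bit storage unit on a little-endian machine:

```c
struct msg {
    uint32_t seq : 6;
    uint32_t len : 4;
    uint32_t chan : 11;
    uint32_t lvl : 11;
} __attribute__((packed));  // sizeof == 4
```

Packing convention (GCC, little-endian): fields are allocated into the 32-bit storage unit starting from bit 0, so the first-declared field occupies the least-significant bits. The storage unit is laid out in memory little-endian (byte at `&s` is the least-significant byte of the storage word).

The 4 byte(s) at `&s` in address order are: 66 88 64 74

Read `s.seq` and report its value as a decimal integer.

[0]=0x66 [1]=0x88 [2]=0x64 [3]=0x74 (little-endian) → word 0x74648866
seq [0+:6] = (word>>0) & 0x3f = 38  ←
len [6+:4] = (word>>6) & 0xf = 1
chan [10+:11] = (word>>10) & 0x7ff = 290
lvl [21+:11] = (word>>21) & 0x7ff = 931

38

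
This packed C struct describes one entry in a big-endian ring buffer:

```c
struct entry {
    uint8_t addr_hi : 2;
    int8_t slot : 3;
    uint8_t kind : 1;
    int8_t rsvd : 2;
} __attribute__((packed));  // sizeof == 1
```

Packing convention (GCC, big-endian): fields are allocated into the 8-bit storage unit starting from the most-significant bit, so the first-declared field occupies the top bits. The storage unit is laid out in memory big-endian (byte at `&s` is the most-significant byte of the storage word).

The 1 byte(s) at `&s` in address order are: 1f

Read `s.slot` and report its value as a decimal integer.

3

[0]=0x1f (big-endian) → word 0x1f
addr_hi [6+:2] = (word>>6) & 0x3 = 0
slot [3+:3] = (word>>3) & 0x7 = 3  ←
kind [2+:1] = (word>>2) & 0x1 = 1
rsvd [0+:2] = (word>>0) & 0x3 = 3
slot signed 3b, MSB=0: value = 3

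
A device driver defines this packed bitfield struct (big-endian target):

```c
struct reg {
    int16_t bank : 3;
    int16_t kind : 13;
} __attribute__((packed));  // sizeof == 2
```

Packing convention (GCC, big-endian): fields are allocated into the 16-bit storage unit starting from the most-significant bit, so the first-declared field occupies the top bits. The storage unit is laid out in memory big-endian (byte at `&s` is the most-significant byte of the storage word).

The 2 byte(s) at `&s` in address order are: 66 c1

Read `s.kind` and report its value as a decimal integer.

1729

[0]=0x66 [1]=0xc1 (big-endian) → word 0x66c1
bank:3 @ bit 13 → (0x66c1>>13)&0x7 = 0x3
kind:13 @ bit 0 → (0x66c1>>0)&0x1fff = 0x6c1  ←
kind signed 13b, MSB=0: value = 1729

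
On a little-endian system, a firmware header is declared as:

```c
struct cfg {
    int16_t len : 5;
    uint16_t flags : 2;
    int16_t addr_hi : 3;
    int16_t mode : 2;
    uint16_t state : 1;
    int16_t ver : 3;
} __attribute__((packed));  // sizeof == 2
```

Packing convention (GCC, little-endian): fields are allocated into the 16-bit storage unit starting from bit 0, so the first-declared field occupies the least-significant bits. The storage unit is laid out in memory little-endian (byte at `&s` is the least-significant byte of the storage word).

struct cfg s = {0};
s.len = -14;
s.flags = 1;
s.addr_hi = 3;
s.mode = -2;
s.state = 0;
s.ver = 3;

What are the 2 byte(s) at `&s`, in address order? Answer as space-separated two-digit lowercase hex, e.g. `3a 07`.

b2 69

len:5 = -14 → 0x12 << 0 → word 0x0012
flags:2 = 1 → 0x1 << 5 → word 0x0032
addr_hi:3 = 3 → 0x3 << 7 → word 0x01b2
mode:2 = -2 → 0x2 << 10 → word 0x09b2
state:1 = 0 → 0x0 << 12 → word 0x09b2
ver:3 = 3 → 0x3 << 13 → word 0x69b2
word = 0x69b2 → little-endian bytes:
  [0]=0xb2  [1]=0x69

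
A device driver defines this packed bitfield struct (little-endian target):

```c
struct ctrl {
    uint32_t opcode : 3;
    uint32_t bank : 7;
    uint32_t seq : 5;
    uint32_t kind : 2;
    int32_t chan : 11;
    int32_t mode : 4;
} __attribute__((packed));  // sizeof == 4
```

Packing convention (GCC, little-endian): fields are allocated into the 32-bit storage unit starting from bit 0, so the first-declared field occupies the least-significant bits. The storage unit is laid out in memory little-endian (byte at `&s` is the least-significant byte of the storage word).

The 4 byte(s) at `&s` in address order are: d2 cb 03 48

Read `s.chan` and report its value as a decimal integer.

[0]=0xd2 [1]=0xcb [2]=0x03 [3]=0x48 (little-endian) → word 0x4803cbd2
opcode:3 @ bit 0 → (0x4803cbd2>>0)&0x7 = 0x2
bank:7 @ bit 3 → (0x4803cbd2>>3)&0x7f = 0x7a
seq:5 @ bit 10 → (0x4803cbd2>>10)&0x1f = 0x12
kind:2 @ bit 15 → (0x4803cbd2>>15)&0x3 = 0x3
chan:11 @ bit 17 → (0x4803cbd2>>17)&0x7ff = 0x401  ←
mode:4 @ bit 28 → (0x4803cbd2>>28)&0xf = 0x4
chan signed 11b, MSB=1: 1025 - 2048 = -1023

-1023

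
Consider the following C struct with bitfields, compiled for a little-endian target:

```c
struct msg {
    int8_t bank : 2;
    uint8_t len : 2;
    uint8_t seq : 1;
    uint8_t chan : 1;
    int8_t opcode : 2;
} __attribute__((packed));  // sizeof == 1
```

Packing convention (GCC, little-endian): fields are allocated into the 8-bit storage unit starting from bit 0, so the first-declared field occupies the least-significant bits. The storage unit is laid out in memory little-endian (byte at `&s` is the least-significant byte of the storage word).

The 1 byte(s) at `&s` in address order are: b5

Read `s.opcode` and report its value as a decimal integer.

[0]=0xb5 (little-endian) → word 0xb5
bank:2 @ bit 0 → (0xb5>>0)&0x3 = 0x1
len:2 @ bit 2 → (0xb5>>2)&0x3 = 0x1
seq:1 @ bit 4 → (0xb5>>4)&0x1 = 0x1
chan:1 @ bit 5 → (0xb5>>5)&0x1 = 0x1
opcode:2 @ bit 6 → (0xb5>>6)&0x3 = 0x2  ←
opcode signed 2b, MSB=1: 2 - 4 = -2

-2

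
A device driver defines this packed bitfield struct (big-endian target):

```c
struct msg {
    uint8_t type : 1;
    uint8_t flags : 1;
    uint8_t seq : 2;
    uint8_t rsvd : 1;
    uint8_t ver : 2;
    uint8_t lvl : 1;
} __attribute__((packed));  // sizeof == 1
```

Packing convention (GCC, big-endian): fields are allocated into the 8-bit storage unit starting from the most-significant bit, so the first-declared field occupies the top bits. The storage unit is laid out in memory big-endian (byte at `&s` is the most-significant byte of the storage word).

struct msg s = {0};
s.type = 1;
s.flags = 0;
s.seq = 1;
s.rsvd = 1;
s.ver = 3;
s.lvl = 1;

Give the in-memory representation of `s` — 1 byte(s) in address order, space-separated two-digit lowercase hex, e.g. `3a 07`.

type (1b) val=1 bits=0x1 at bit 7: 0x80
flags (1b) val=0 bits=0x0 at bit 6: 0x80
seq (2b) val=1 bits=0x1 at bit 4: 0x90
rsvd (1b) val=1 bits=0x1 at bit 3: 0x98
ver (2b) val=3 bits=0x3 at bit 1: 0x9e
lvl (1b) val=1 bits=0x1 at bit 0: 0x9f
word = 0x9f → big-endian bytes:
  [0]=0x9f

9f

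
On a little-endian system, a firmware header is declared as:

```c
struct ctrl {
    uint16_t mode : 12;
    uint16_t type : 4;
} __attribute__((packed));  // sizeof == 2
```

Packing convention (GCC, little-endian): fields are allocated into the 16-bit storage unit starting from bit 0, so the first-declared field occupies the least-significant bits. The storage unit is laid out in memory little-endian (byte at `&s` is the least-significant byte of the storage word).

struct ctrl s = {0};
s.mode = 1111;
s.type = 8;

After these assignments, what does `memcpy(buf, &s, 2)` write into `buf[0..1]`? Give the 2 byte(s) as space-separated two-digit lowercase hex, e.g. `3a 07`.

57 84

mode:12 = 1111 → 0x457 << 0 → word 0x0457
type:4 = 8 → 0x8 << 12 → word 0x8457
word = 0x8457 → little-endian bytes:
  [0]=0x57  [1]=0x84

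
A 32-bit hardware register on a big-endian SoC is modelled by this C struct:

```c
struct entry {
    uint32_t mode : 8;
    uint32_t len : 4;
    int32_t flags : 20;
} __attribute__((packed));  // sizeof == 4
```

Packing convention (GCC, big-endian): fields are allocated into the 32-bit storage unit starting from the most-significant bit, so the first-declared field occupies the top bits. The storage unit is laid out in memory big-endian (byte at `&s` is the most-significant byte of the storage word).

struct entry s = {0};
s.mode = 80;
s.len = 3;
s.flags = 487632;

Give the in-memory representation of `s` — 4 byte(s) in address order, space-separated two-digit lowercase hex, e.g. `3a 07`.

mode:8 = 80 → 0x50 << 24 → word 0x50000000
len:4 = 3 → 0x3 << 20 → word 0x50300000
flags:20 = 487632 → 0x770d0 << 0 → word 0x503770d0
word = 0x503770d0 → big-endian bytes:
  [0]=0x50  [1]=0x37  [2]=0x70  [3]=0xd0

50 37 70 d0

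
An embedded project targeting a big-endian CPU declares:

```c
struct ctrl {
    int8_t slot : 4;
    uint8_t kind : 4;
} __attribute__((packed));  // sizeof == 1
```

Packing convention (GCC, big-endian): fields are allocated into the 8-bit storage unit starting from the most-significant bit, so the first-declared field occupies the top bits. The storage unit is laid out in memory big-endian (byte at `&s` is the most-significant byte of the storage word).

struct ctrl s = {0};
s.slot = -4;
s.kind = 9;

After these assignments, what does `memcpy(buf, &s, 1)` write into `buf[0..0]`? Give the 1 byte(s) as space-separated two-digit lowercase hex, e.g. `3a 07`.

[4+:4] slot=-4 & 0xf = 0xc; word=0xc0
[0+:4] kind=9 & 0xf = 0x9; word=0xc9
word = 0xc9 → big-endian bytes:
  [0]=0xc9

c9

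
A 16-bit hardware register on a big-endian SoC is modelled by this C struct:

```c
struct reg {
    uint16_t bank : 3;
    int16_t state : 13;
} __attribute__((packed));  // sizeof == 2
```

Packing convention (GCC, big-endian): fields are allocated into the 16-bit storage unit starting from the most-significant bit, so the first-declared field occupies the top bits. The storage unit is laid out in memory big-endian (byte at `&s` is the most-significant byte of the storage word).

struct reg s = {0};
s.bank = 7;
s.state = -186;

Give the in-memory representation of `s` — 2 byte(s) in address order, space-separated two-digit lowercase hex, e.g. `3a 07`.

ff 46

[13+:3] bank=7 & 0x7 = 0x7; word=0xe000
[0+:13] state=-186 & 0x1fff = 0x1f46; word=0xff46
word = 0xff46 → big-endian bytes:
  [0]=0xff  [1]=0x46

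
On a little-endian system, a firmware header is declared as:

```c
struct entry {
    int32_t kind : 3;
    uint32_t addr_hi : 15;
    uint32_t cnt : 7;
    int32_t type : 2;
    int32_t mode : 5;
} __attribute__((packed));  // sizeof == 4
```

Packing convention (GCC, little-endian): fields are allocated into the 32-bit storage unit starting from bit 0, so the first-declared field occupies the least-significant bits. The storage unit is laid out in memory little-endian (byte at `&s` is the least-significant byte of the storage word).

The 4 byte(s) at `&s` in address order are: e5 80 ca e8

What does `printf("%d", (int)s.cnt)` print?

[0]=0xe5 [1]=0x80 [2]=0xca [3]=0xe8 (little-endian) → word 0xe8ca80e5
kind:3 @ bit 0 → (0xe8ca80e5>>0)&0x7 = 0x5
addr_hi:15 @ bit 3 → (0xe8ca80e5>>3)&0x7fff = 0x501c
cnt:7 @ bit 18 → (0xe8ca80e5>>18)&0x7f = 0x32  ←
type:2 @ bit 25 → (0xe8ca80e5>>25)&0x3 = 0x0
mode:5 @ bit 27 → (0xe8ca80e5>>27)&0x1f = 0x1d

50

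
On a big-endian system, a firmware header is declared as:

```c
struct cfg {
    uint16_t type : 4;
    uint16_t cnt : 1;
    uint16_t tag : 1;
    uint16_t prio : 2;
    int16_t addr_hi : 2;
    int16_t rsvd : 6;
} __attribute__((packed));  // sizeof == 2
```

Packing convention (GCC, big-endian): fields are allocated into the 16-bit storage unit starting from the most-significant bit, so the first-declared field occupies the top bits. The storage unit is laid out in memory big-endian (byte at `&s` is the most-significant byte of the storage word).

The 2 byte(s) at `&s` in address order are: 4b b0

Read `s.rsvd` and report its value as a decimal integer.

-16

[0]=0x4b [1]=0xb0 (big-endian) → word 0x4bb0
type [12+:4] = (word>>12) & 0xf = 4
cnt [11+:1] = (word>>11) & 0x1 = 1
tag [10+:1] = (word>>10) & 0x1 = 0
prio [8+:2] = (word>>8) & 0x3 = 3
addr_hi [6+:2] = (word>>6) & 0x3 = 2
rsvd [0+:6] = (word>>0) & 0x3f = 48  ←
rsvd signed 6b, MSB=1: 48 - 64 = -16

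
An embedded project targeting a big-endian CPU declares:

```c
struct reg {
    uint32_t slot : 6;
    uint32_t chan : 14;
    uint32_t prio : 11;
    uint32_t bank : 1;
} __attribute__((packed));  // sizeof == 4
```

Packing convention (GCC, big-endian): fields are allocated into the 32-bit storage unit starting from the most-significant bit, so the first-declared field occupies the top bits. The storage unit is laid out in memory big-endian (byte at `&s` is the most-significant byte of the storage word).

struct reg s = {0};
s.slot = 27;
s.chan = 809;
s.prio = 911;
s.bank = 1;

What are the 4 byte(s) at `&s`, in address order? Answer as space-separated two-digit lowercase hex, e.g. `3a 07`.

6c 32 97 1f

slot:6 = 27 → 0x1b << 26 → word 0x6c000000
chan:14 = 809 → 0x329 << 12 → word 0x6c329000
prio:11 = 911 → 0x38f << 1 → word 0x6c32971e
bank:1 = 1 → 0x1 << 0 → word 0x6c32971f
word = 0x6c32971f → big-endian bytes:
  [0]=0x6c  [1]=0x32  [2]=0x97  [3]=0x1f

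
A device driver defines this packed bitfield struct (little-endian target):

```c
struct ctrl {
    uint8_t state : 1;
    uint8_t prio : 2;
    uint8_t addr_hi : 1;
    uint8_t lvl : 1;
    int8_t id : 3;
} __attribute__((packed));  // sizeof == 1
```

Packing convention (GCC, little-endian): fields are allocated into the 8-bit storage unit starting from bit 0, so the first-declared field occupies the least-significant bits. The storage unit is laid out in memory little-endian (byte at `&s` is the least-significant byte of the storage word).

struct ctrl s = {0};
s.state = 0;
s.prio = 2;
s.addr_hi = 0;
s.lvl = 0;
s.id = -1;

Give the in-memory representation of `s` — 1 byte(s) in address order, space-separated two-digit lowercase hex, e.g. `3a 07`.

e4

state (1b) val=0 bits=0x0 at bit 0: 0x00
prio (2b) val=2 bits=0x2 at bit 1: 0x04
addr_hi (1b) val=0 bits=0x0 at bit 3: 0x04
lvl (1b) val=0 bits=0x0 at bit 4: 0x04
id (3b) val=-1 bits=0x7 at bit 5: 0xe4
word = 0xe4 → little-endian bytes:
  [0]=0xe4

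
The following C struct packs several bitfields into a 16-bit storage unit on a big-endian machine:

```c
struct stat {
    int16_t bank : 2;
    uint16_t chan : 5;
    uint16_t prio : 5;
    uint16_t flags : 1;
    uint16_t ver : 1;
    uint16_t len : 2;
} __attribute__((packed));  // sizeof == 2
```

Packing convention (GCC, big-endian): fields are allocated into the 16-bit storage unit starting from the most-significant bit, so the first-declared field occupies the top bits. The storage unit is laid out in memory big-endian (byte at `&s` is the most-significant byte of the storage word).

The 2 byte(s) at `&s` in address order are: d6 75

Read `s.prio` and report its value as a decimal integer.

[0]=0xd6 [1]=0x75 (big-endian) → word 0xd675
bank:2 @ bit 14 → (0xd675>>14)&0x3 = 0x3
chan:5 @ bit 9 → (0xd675>>9)&0x1f = 0xb
prio:5 @ bit 4 → (0xd675>>4)&0x1f = 0x7  ←
flags:1 @ bit 3 → (0xd675>>3)&0x1 = 0x0
ver:1 @ bit 2 → (0xd675>>2)&0x1 = 0x1
len:2 @ bit 0 → (0xd675>>0)&0x3 = 0x1

7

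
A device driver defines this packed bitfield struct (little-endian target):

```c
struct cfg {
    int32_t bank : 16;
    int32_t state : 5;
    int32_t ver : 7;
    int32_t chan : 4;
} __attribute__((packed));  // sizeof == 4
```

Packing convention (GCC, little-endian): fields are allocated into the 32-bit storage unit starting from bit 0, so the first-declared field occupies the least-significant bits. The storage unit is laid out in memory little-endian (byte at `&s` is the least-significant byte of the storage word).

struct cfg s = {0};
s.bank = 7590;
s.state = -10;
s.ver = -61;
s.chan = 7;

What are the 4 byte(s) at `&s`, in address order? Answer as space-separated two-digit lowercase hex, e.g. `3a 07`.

[0+:16] bank=7590 & 0xffff = 0x1da6; word=0x00001da6
[16+:5] state=-10 & 0x1f = 0x16; word=0x00161da6
[21+:7] ver=-61 & 0x7f = 0x43; word=0x08761da6
[28+:4] chan=7 & 0xf = 0x7; word=0x78761da6
word = 0x78761da6 → little-endian bytes:
  [0]=0xa6  [1]=0x1d  [2]=0x76  [3]=0x78

a6 1d 76 78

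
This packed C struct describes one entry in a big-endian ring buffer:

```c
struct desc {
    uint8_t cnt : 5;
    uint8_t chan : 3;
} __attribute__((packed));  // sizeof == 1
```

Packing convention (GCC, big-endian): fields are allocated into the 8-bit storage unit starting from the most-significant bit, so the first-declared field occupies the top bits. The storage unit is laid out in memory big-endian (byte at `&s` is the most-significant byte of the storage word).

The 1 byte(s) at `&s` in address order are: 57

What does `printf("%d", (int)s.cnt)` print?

[0]=0x57 (big-endian) → word 0x57
cnt [3+:5] = (word>>3) & 0x1f = 10  ←
chan [0+:3] = (word>>0) & 0x7 = 7

10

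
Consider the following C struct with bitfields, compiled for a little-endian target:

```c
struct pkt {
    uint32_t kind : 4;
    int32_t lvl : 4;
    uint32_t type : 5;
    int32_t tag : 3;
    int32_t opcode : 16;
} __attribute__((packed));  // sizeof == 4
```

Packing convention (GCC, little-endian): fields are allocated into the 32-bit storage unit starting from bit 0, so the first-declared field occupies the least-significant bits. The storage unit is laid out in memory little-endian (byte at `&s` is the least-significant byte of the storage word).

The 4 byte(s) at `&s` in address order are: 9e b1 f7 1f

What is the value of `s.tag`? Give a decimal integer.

[0]=0x9e [1]=0xb1 [2]=0xf7 [3]=0x1f (little-endian) → word 0x1ff7b19e
kind:4 @ bit 0 → (0x1ff7b19e>>0)&0xf = 0xe
lvl:4 @ bit 4 → (0x1ff7b19e>>4)&0xf = 0x9
type:5 @ bit 8 → (0x1ff7b19e>>8)&0x1f = 0x11
tag:3 @ bit 13 → (0x1ff7b19e>>13)&0x7 = 0x5  ←
opcode:16 @ bit 16 → (0x1ff7b19e>>16)&0xffff = 0x1ff7
tag signed 3b, MSB=1: 5 - 8 = -3

-3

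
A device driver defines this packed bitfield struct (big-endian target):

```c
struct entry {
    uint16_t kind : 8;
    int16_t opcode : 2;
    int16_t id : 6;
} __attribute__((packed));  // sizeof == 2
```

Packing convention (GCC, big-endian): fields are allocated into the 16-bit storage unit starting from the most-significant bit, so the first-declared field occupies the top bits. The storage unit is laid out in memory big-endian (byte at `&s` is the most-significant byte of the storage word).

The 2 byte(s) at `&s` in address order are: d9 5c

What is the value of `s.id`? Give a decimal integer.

28

[0]=0xd9 [1]=0x5c (big-endian) → word 0xd95c
kind:8 @ bit 8 → (0xd95c>>8)&0xff = 0xd9
opcode:2 @ bit 6 → (0xd95c>>6)&0x3 = 0x1
id:6 @ bit 0 → (0xd95c>>0)&0x3f = 0x1c  ←
id signed 6b, MSB=0: value = 28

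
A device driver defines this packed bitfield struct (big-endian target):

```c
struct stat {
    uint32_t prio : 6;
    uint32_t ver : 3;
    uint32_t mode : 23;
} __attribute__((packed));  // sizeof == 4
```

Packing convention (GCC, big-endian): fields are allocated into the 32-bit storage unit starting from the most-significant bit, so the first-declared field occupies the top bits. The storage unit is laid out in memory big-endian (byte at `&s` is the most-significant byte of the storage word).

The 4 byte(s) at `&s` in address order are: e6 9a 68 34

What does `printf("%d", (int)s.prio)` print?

[0]=0xe6 [1]=0x9a [2]=0x68 [3]=0x34 (big-endian) → word 0xe69a6834
prio:6 @ bit 26 → (0xe69a6834>>26)&0x3f = 0x39  ←
ver:3 @ bit 23 → (0xe69a6834>>23)&0x7 = 0x5
mode:23 @ bit 0 → (0xe69a6834>>0)&0x7fffff = 0x1a6834

57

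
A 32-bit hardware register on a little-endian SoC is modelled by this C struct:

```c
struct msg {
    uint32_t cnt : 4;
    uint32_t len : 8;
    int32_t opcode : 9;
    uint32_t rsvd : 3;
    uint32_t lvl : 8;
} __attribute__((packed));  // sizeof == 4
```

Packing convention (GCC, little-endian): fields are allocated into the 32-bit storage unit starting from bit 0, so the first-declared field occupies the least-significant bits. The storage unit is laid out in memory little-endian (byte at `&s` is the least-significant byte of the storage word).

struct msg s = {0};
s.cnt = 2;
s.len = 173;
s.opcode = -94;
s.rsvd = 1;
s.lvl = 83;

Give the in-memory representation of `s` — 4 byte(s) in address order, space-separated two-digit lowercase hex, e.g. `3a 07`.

[0+:4] cnt=2 & 0xf = 0x2; word=0x00000002
[4+:8] len=173 & 0xff = 0xad; word=0x00000ad2
[12+:9] opcode=-94 & 0x1ff = 0x1a2; word=0x001a2ad2
[21+:3] rsvd=1 & 0x7 = 0x1; word=0x003a2ad2
[24+:8] lvl=83 & 0xff = 0x53; word=0x533a2ad2
word = 0x533a2ad2 → little-endian bytes:
  [0]=0xd2  [1]=0x2a  [2]=0x3a  [3]=0x53

d2 2a 3a 53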